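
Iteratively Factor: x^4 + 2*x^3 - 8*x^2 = (x - 2)*(x^3 + 4*x^2) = x*(x - 2)*(x^2 + 4*x) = x*(x - 2)*(x + 4)*(x)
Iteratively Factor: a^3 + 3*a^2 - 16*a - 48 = (a + 4)*(a^2 - a - 12) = (a - 4)*(a + 4)*(a + 3)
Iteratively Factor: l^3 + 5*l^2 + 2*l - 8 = (l + 4)*(l^2 + l - 2) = (l + 2)*(l + 4)*(l - 1)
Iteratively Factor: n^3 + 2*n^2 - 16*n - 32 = (n + 4)*(n^2 - 2*n - 8) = (n + 2)*(n + 4)*(n - 4)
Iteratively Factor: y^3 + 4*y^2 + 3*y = (y + 1)*(y^2 + 3*y) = y*(y + 1)*(y + 3)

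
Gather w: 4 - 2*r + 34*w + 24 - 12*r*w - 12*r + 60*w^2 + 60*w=-14*r + 60*w^2 + w*(94 - 12*r) + 28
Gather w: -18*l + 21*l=3*l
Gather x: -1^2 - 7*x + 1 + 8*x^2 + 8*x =8*x^2 + x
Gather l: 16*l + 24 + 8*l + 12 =24*l + 36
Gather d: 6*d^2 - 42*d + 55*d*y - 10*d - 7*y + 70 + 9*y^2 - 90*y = 6*d^2 + d*(55*y - 52) + 9*y^2 - 97*y + 70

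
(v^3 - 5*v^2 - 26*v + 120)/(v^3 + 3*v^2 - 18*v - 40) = (v - 6)/(v + 2)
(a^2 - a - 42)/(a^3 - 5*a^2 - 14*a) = (a + 6)/(a*(a + 2))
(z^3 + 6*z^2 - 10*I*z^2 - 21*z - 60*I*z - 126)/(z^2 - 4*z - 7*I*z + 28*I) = (z^2 + 3*z*(2 - I) - 18*I)/(z - 4)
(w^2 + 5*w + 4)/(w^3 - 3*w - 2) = (w + 4)/(w^2 - w - 2)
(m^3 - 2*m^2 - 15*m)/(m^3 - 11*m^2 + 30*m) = (m + 3)/(m - 6)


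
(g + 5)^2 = g^2 + 10*g + 25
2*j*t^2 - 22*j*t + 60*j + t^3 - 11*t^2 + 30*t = (2*j + t)*(t - 6)*(t - 5)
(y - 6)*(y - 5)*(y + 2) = y^3 - 9*y^2 + 8*y + 60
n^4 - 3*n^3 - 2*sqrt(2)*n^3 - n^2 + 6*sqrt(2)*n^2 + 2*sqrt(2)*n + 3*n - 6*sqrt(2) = (n - 3)*(n - 1)*(n + 1)*(n - 2*sqrt(2))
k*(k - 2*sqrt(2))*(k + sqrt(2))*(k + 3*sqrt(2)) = k^4 + 2*sqrt(2)*k^3 - 10*k^2 - 12*sqrt(2)*k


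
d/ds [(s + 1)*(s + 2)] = 2*s + 3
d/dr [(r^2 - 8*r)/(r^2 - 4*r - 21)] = 2*(2*r^2 - 21*r + 84)/(r^4 - 8*r^3 - 26*r^2 + 168*r + 441)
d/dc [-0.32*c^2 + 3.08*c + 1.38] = 3.08 - 0.64*c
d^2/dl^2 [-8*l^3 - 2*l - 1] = -48*l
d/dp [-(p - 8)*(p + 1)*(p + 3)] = -3*p^2 + 8*p + 29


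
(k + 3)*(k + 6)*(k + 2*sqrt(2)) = k^3 + 2*sqrt(2)*k^2 + 9*k^2 + 18*k + 18*sqrt(2)*k + 36*sqrt(2)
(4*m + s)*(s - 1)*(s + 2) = 4*m*s^2 + 4*m*s - 8*m + s^3 + s^2 - 2*s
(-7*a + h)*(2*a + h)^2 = -28*a^3 - 24*a^2*h - 3*a*h^2 + h^3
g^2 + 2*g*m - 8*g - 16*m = (g - 8)*(g + 2*m)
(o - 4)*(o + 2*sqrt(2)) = o^2 - 4*o + 2*sqrt(2)*o - 8*sqrt(2)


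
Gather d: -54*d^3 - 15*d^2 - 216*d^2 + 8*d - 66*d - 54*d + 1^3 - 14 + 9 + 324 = -54*d^3 - 231*d^2 - 112*d + 320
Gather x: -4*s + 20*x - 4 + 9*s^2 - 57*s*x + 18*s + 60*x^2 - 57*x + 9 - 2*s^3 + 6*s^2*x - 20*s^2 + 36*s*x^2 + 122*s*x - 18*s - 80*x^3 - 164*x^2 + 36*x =-2*s^3 - 11*s^2 - 4*s - 80*x^3 + x^2*(36*s - 104) + x*(6*s^2 + 65*s - 1) + 5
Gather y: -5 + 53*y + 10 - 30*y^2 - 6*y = -30*y^2 + 47*y + 5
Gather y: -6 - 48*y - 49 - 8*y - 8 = -56*y - 63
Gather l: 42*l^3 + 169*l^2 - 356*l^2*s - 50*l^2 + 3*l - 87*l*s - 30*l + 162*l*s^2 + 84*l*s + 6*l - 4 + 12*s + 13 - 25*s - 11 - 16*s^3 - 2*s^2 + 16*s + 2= 42*l^3 + l^2*(119 - 356*s) + l*(162*s^2 - 3*s - 21) - 16*s^3 - 2*s^2 + 3*s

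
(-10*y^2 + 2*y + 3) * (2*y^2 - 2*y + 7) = -20*y^4 + 24*y^3 - 68*y^2 + 8*y + 21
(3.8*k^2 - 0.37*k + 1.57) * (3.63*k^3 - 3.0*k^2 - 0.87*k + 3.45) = 13.794*k^5 - 12.7431*k^4 + 3.5031*k^3 + 8.7219*k^2 - 2.6424*k + 5.4165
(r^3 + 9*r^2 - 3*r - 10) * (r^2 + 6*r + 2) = r^5 + 15*r^4 + 53*r^3 - 10*r^2 - 66*r - 20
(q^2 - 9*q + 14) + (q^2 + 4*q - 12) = 2*q^2 - 5*q + 2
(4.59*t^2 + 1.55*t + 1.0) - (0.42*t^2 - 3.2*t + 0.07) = 4.17*t^2 + 4.75*t + 0.93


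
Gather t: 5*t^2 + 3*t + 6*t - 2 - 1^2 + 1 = 5*t^2 + 9*t - 2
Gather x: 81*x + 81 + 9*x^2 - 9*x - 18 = 9*x^2 + 72*x + 63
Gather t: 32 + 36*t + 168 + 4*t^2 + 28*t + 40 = 4*t^2 + 64*t + 240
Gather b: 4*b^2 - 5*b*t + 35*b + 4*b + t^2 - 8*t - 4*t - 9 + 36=4*b^2 + b*(39 - 5*t) + t^2 - 12*t + 27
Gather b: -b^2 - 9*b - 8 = -b^2 - 9*b - 8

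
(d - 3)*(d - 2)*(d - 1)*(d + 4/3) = d^4 - 14*d^3/3 + 3*d^2 + 26*d/3 - 8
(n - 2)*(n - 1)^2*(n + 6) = n^4 + 2*n^3 - 19*n^2 + 28*n - 12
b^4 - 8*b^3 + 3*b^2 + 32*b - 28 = (b - 7)*(b - 2)*(b - 1)*(b + 2)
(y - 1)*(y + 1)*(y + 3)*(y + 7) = y^4 + 10*y^3 + 20*y^2 - 10*y - 21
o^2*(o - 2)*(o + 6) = o^4 + 4*o^3 - 12*o^2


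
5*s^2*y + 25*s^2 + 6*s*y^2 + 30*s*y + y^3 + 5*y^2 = (s + y)*(5*s + y)*(y + 5)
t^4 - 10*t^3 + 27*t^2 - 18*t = t*(t - 6)*(t - 3)*(t - 1)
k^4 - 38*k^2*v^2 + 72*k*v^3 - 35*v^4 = (k - 5*v)*(k - v)^2*(k + 7*v)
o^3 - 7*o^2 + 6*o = o*(o - 6)*(o - 1)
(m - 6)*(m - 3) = m^2 - 9*m + 18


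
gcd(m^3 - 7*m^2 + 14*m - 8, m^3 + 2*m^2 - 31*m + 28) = m^2 - 5*m + 4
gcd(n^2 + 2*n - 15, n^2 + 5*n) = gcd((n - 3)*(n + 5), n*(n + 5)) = n + 5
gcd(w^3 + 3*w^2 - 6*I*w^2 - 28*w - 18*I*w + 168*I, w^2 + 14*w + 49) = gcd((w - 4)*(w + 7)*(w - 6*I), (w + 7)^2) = w + 7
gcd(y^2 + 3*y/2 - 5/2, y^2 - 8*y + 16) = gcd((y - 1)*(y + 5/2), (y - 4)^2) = 1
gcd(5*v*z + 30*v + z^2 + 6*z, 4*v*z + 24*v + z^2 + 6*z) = z + 6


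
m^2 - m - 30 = (m - 6)*(m + 5)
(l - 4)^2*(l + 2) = l^3 - 6*l^2 + 32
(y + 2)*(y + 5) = y^2 + 7*y + 10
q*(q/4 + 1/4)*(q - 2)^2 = q^4/4 - 3*q^3/4 + q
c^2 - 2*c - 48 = (c - 8)*(c + 6)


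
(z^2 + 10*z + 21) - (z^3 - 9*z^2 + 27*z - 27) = -z^3 + 10*z^2 - 17*z + 48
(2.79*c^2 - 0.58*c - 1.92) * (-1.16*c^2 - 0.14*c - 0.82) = -3.2364*c^4 + 0.2822*c^3 + 0.0206*c^2 + 0.7444*c + 1.5744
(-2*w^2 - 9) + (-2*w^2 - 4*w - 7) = -4*w^2 - 4*w - 16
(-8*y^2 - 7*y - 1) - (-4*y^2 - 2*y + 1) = -4*y^2 - 5*y - 2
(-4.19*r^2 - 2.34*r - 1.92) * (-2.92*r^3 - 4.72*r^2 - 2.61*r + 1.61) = 12.2348*r^5 + 26.6096*r^4 + 27.5871*r^3 + 8.4239*r^2 + 1.2438*r - 3.0912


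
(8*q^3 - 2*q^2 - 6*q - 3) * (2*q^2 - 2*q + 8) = 16*q^5 - 20*q^4 + 56*q^3 - 10*q^2 - 42*q - 24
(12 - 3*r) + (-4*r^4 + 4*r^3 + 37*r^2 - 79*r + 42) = -4*r^4 + 4*r^3 + 37*r^2 - 82*r + 54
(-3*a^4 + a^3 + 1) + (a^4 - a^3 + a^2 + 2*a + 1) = -2*a^4 + a^2 + 2*a + 2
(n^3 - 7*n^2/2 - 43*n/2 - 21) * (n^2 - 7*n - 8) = n^5 - 21*n^4/2 - 5*n^3 + 315*n^2/2 + 319*n + 168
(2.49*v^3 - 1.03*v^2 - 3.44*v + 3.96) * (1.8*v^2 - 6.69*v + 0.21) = 4.482*v^5 - 18.5121*v^4 + 1.2216*v^3 + 29.9253*v^2 - 27.2148*v + 0.8316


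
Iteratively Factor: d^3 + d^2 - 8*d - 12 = (d + 2)*(d^2 - d - 6) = (d - 3)*(d + 2)*(d + 2)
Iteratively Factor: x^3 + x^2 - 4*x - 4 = (x + 1)*(x^2 - 4) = (x - 2)*(x + 1)*(x + 2)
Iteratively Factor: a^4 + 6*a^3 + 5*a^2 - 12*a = (a - 1)*(a^3 + 7*a^2 + 12*a) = a*(a - 1)*(a^2 + 7*a + 12) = a*(a - 1)*(a + 4)*(a + 3)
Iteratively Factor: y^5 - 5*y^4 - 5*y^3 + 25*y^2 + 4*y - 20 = (y + 2)*(y^4 - 7*y^3 + 9*y^2 + 7*y - 10) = (y - 2)*(y + 2)*(y^3 - 5*y^2 - y + 5) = (y - 2)*(y - 1)*(y + 2)*(y^2 - 4*y - 5) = (y - 5)*(y - 2)*(y - 1)*(y + 2)*(y + 1)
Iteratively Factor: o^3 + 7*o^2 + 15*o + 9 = (o + 1)*(o^2 + 6*o + 9) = (o + 1)*(o + 3)*(o + 3)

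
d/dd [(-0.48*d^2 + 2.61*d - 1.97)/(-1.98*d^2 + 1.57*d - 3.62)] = (4.4142*d^2 - 4.326*d - 6.3553)/(3.9204*d^4 - 6.2172*d^3 + 16.8001*d^2 - 11.3668*d + 13.1044)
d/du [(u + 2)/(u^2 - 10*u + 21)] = (u^2 - 10*u - 2*(u - 5)*(u + 2) + 21)/(u^2 - 10*u + 21)^2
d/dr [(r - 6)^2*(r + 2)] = (r - 6)*(3*r - 2)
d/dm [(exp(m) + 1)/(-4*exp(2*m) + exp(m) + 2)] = ((exp(m) + 1)*(8*exp(m) - 1) - 4*exp(2*m) + exp(m) + 2)*exp(m)/(-4*exp(2*m) + exp(m) + 2)^2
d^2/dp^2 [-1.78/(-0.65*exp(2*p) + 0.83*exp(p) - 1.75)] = ((1.4774 - 4.628*exp(p))*(0.65*exp(2*p) - 0.83*exp(p) + 1.75) + 1.78*(1.3*exp(p) - 0.83)*(2.6*exp(p) - 1.66)*exp(p))*exp(p)/(0.65*exp(2*p) - 0.83*exp(p) + 1.75)^3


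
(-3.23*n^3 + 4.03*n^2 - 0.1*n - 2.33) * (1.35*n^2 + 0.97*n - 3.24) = -4.3605*n^5 + 2.3074*n^4 + 14.2393*n^3 - 16.2997*n^2 - 1.9361*n + 7.5492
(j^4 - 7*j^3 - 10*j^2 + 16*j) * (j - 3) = j^5 - 10*j^4 + 11*j^3 + 46*j^2 - 48*j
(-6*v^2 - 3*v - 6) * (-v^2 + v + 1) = 6*v^4 - 3*v^3 - 3*v^2 - 9*v - 6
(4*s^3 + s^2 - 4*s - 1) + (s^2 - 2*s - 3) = 4*s^3 + 2*s^2 - 6*s - 4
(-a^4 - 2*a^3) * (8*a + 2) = -8*a^5 - 18*a^4 - 4*a^3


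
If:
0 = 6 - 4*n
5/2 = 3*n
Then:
No Solution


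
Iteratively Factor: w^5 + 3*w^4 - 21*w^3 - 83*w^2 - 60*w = (w + 1)*(w^4 + 2*w^3 - 23*w^2 - 60*w) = w*(w + 1)*(w^3 + 2*w^2 - 23*w - 60) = w*(w + 1)*(w + 3)*(w^2 - w - 20) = w*(w + 1)*(w + 3)*(w + 4)*(w - 5)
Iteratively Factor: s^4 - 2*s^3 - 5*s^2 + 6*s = (s - 3)*(s^3 + s^2 - 2*s) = (s - 3)*(s + 2)*(s^2 - s) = (s - 3)*(s - 1)*(s + 2)*(s)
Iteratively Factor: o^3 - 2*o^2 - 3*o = (o + 1)*(o^2 - 3*o) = o*(o + 1)*(o - 3)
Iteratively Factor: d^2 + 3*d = (d)*(d + 3)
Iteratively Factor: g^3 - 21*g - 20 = (g + 1)*(g^2 - g - 20) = (g - 5)*(g + 1)*(g + 4)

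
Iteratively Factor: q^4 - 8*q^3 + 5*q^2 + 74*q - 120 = (q + 3)*(q^3 - 11*q^2 + 38*q - 40) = (q - 5)*(q + 3)*(q^2 - 6*q + 8) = (q - 5)*(q - 2)*(q + 3)*(q - 4)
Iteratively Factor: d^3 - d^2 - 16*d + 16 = (d - 4)*(d^2 + 3*d - 4) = (d - 4)*(d + 4)*(d - 1)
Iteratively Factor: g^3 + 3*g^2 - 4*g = (g)*(g^2 + 3*g - 4) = g*(g + 4)*(g - 1)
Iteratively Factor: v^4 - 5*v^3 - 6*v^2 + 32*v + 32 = (v - 4)*(v^3 - v^2 - 10*v - 8) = (v - 4)*(v + 2)*(v^2 - 3*v - 4) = (v - 4)^2*(v + 2)*(v + 1)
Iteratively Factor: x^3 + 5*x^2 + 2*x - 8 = (x - 1)*(x^2 + 6*x + 8) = (x - 1)*(x + 2)*(x + 4)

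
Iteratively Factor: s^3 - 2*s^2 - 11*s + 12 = (s - 1)*(s^2 - s - 12) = (s - 1)*(s + 3)*(s - 4)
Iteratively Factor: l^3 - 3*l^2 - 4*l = (l - 4)*(l^2 + l) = (l - 4)*(l + 1)*(l)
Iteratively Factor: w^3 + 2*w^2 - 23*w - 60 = (w + 3)*(w^2 - w - 20) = (w + 3)*(w + 4)*(w - 5)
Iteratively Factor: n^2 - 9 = (n - 3)*(n + 3)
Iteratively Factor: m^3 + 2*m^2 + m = (m)*(m^2 + 2*m + 1) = m*(m + 1)*(m + 1)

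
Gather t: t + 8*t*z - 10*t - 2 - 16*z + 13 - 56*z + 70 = t*(8*z - 9) - 72*z + 81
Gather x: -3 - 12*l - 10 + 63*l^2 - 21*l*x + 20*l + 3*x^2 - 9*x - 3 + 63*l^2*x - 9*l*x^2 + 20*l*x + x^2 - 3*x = 63*l^2 + 8*l + x^2*(4 - 9*l) + x*(63*l^2 - l - 12) - 16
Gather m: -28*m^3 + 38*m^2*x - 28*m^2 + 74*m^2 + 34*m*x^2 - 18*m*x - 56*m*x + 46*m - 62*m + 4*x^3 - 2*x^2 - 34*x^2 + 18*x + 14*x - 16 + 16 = -28*m^3 + m^2*(38*x + 46) + m*(34*x^2 - 74*x - 16) + 4*x^3 - 36*x^2 + 32*x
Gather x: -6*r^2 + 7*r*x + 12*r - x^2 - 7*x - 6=-6*r^2 + 12*r - x^2 + x*(7*r - 7) - 6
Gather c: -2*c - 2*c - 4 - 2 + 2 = -4*c - 4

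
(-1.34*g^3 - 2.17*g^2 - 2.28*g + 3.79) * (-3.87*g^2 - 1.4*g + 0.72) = 5.1858*g^5 + 10.2739*g^4 + 10.8968*g^3 - 13.0377*g^2 - 6.9476*g + 2.7288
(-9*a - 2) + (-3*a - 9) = -12*a - 11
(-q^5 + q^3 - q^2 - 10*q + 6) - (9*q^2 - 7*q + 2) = -q^5 + q^3 - 10*q^2 - 3*q + 4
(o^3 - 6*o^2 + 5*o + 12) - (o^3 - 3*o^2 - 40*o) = -3*o^2 + 45*o + 12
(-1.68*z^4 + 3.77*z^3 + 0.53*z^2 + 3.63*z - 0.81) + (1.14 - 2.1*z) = -1.68*z^4 + 3.77*z^3 + 0.53*z^2 + 1.53*z + 0.33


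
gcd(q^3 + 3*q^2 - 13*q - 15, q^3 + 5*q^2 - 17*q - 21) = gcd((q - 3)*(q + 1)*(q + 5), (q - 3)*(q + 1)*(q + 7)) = q^2 - 2*q - 3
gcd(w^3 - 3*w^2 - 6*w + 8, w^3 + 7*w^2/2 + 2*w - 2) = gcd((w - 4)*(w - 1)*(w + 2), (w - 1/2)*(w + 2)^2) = w + 2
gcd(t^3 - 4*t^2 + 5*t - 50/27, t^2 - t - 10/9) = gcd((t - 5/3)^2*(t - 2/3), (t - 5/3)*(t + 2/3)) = t - 5/3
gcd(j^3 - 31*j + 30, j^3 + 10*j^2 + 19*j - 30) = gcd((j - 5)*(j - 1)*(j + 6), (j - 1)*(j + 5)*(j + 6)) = j^2 + 5*j - 6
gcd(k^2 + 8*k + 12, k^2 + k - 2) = k + 2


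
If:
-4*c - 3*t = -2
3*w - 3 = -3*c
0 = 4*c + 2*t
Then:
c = -1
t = 2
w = 2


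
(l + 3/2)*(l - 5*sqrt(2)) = l^2 - 5*sqrt(2)*l + 3*l/2 - 15*sqrt(2)/2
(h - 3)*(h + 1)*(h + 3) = h^3 + h^2 - 9*h - 9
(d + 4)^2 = d^2 + 8*d + 16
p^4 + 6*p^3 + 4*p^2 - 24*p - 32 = (p - 2)*(p + 2)^2*(p + 4)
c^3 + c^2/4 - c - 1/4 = (c - 1)*(c + 1/4)*(c + 1)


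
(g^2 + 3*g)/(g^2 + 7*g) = (g + 3)/(g + 7)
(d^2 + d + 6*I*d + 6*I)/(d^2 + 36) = (d + 1)/(d - 6*I)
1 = 1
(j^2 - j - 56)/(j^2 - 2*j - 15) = (-j^2 + j + 56)/(-j^2 + 2*j + 15)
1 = 1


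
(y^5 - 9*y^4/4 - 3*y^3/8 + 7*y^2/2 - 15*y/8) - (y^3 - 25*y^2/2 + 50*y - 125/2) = y^5 - 9*y^4/4 - 11*y^3/8 + 16*y^2 - 415*y/8 + 125/2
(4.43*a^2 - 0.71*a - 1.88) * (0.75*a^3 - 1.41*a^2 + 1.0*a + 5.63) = 3.3225*a^5 - 6.7788*a^4 + 4.0211*a^3 + 26.8817*a^2 - 5.8773*a - 10.5844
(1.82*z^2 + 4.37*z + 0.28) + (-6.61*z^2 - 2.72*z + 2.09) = -4.79*z^2 + 1.65*z + 2.37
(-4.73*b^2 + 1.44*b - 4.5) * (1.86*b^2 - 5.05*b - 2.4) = -8.7978*b^4 + 26.5649*b^3 - 4.29*b^2 + 19.269*b + 10.8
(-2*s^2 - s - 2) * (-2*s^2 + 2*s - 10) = 4*s^4 - 2*s^3 + 22*s^2 + 6*s + 20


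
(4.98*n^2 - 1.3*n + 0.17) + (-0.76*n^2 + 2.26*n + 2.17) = 4.22*n^2 + 0.96*n + 2.34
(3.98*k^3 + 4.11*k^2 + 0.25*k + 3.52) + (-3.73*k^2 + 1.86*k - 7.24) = 3.98*k^3 + 0.38*k^2 + 2.11*k - 3.72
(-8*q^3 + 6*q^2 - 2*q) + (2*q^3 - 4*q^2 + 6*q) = -6*q^3 + 2*q^2 + 4*q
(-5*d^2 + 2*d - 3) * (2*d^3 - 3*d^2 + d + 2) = -10*d^5 + 19*d^4 - 17*d^3 + d^2 + d - 6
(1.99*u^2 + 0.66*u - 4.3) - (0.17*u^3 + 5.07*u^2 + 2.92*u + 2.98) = -0.17*u^3 - 3.08*u^2 - 2.26*u - 7.28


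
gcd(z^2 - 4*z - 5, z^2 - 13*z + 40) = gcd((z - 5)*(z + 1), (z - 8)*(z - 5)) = z - 5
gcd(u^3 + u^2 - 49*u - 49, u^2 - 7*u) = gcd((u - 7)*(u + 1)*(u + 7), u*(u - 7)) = u - 7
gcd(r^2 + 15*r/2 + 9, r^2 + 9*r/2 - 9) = r + 6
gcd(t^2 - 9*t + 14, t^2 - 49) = t - 7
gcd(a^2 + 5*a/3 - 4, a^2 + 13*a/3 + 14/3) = 1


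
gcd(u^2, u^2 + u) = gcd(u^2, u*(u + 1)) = u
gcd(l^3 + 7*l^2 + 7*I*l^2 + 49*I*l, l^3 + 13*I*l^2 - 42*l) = l^2 + 7*I*l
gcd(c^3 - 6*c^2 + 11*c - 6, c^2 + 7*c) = 1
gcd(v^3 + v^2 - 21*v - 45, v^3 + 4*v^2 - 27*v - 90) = v^2 - 2*v - 15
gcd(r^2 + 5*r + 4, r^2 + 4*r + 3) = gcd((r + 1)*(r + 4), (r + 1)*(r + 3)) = r + 1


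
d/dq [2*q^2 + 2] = 4*q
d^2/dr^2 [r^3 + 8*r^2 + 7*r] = 6*r + 16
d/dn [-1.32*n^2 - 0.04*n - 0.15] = -2.64*n - 0.04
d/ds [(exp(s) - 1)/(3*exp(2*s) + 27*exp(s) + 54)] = ((1 - exp(s))*(2*exp(s) + 9) + exp(2*s) + 9*exp(s) + 18)*exp(s)/(3*(exp(2*s) + 9*exp(s) + 18)^2)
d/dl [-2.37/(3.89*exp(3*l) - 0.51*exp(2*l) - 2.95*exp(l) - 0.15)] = (27.6579*exp(2*l) - 2.4174*exp(l) - 6.9915)*exp(l)/(-3.89*exp(3*l) + 0.51*exp(2*l) + 2.95*exp(l) + 0.15)^2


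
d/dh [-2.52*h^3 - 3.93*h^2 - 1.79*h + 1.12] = -7.56*h^2 - 7.86*h - 1.79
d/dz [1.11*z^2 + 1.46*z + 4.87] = 2.22*z + 1.46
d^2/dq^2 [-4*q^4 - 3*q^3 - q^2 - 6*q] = -48*q^2 - 18*q - 2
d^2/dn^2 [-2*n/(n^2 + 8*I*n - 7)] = 4*(-4*n*(n + 4*I)^2 + (3*n + 8*I)*(n^2 + 8*I*n - 7))/(n^2 + 8*I*n - 7)^3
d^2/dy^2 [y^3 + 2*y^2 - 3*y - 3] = 6*y + 4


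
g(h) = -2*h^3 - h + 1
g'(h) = -6*h^2 - 1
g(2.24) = -23.72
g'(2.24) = -31.11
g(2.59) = -36.34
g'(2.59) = -41.25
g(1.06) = -2.44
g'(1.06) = -7.74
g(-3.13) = 65.46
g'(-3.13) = -59.78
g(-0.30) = 1.35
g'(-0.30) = -1.54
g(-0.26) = 1.30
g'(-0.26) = -1.41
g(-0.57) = 1.94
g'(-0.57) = -2.95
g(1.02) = -2.14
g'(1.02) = -7.24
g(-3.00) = 58.00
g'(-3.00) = -55.00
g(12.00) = -3467.00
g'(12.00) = -865.00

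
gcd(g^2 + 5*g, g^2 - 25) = g + 5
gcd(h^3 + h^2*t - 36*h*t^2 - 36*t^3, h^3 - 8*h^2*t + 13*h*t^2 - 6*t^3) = -h + 6*t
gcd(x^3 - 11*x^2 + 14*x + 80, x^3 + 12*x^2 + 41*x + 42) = x + 2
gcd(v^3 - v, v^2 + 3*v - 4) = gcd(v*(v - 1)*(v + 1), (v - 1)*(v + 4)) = v - 1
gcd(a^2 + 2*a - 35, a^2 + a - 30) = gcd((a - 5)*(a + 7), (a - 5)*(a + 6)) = a - 5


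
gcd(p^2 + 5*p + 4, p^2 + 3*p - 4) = p + 4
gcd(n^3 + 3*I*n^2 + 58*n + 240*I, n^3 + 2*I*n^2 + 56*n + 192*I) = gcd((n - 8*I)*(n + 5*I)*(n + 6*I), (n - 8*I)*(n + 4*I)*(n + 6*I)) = n^2 - 2*I*n + 48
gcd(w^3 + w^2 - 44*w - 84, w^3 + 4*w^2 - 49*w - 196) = w - 7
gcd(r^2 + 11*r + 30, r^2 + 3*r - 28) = 1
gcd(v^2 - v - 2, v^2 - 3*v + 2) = v - 2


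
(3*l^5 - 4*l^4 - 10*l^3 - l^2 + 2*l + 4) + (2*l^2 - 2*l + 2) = 3*l^5 - 4*l^4 - 10*l^3 + l^2 + 6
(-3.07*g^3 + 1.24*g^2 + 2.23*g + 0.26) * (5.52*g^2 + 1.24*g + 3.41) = -16.9464*g^5 + 3.038*g^4 + 3.3785*g^3 + 8.4288*g^2 + 7.9267*g + 0.8866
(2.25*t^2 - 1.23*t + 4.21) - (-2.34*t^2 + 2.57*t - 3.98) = 4.59*t^2 - 3.8*t + 8.19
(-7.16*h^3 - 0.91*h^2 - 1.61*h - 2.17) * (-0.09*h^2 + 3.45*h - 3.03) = 0.6444*h^5 - 24.6201*h^4 + 18.7002*h^3 - 2.6019*h^2 - 2.6082*h + 6.5751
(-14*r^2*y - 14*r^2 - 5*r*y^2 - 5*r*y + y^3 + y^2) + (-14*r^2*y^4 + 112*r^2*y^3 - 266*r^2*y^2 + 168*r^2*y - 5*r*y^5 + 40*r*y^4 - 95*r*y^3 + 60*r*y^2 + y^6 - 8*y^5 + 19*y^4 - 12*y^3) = -14*r^2*y^4 + 112*r^2*y^3 - 266*r^2*y^2 + 154*r^2*y - 14*r^2 - 5*r*y^5 + 40*r*y^4 - 95*r*y^3 + 55*r*y^2 - 5*r*y + y^6 - 8*y^5 + 19*y^4 - 11*y^3 + y^2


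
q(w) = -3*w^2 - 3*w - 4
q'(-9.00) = 51.00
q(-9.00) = -220.00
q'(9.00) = -57.00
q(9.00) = -274.00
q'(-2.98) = 14.88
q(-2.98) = -21.70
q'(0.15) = -3.90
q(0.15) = -4.52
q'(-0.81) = 1.86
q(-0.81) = -3.54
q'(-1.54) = 6.24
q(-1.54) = -6.49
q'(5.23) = -34.38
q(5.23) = -101.75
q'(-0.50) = 0.00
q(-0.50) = -3.25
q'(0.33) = -4.98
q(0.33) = -5.32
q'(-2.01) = 9.06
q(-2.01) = -10.09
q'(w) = -6*w - 3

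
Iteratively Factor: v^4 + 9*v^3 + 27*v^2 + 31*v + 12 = (v + 1)*(v^3 + 8*v^2 + 19*v + 12) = (v + 1)*(v + 3)*(v^2 + 5*v + 4) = (v + 1)*(v + 3)*(v + 4)*(v + 1)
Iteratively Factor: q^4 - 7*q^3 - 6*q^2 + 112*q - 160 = (q - 4)*(q^3 - 3*q^2 - 18*q + 40) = (q - 4)*(q - 2)*(q^2 - q - 20) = (q - 4)*(q - 2)*(q + 4)*(q - 5)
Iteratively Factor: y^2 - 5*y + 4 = (y - 1)*(y - 4)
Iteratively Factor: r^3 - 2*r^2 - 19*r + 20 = (r - 5)*(r^2 + 3*r - 4) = (r - 5)*(r - 1)*(r + 4)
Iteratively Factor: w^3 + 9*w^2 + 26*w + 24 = (w + 4)*(w^2 + 5*w + 6) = (w + 3)*(w + 4)*(w + 2)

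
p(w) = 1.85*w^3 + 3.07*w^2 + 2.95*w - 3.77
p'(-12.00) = 728.47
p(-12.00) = -2793.89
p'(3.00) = 71.32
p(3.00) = 82.66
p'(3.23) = 80.68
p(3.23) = 100.13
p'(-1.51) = 6.33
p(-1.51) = -7.59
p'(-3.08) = 36.69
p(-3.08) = -37.79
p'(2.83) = 64.78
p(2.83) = 71.10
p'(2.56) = 55.04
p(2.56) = 54.94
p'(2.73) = 61.08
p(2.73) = 64.80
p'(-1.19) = 3.50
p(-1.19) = -6.05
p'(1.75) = 30.69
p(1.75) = 20.71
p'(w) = 5.55*w^2 + 6.14*w + 2.95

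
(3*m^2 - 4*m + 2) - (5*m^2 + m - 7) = -2*m^2 - 5*m + 9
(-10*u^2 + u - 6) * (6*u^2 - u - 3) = -60*u^4 + 16*u^3 - 7*u^2 + 3*u + 18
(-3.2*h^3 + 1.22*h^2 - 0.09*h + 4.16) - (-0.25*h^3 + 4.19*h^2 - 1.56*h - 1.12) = -2.95*h^3 - 2.97*h^2 + 1.47*h + 5.28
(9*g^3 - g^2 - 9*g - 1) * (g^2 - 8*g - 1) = 9*g^5 - 73*g^4 - 10*g^3 + 72*g^2 + 17*g + 1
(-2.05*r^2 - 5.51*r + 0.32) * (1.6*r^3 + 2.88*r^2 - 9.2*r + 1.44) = -3.28*r^5 - 14.72*r^4 + 3.5032*r^3 + 48.6616*r^2 - 10.8784*r + 0.4608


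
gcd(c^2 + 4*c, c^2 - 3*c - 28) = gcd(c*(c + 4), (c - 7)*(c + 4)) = c + 4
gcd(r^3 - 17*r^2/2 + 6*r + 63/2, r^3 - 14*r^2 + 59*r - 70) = r - 7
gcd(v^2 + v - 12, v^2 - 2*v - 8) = 1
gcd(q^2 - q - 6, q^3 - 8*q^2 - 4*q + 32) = q + 2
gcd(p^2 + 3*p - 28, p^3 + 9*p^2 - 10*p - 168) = p^2 + 3*p - 28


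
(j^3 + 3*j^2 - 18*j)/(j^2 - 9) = j*(j + 6)/(j + 3)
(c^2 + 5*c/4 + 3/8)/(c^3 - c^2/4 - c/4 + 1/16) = 2*(4*c + 3)/(8*c^2 - 6*c + 1)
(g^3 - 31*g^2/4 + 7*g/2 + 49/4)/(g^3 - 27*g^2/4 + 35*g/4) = (g^2 - 6*g - 7)/(g*(g - 5))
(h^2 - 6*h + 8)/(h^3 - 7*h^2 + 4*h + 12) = (h - 4)/(h^2 - 5*h - 6)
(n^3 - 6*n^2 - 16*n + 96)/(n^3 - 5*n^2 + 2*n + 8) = (n^2 - 2*n - 24)/(n^2 - n - 2)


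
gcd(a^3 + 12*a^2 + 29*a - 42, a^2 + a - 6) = 1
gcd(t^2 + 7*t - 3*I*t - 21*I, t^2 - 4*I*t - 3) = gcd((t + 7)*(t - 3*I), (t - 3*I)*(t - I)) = t - 3*I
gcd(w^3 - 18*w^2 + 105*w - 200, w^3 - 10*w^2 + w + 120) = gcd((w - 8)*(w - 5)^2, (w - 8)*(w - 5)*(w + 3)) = w^2 - 13*w + 40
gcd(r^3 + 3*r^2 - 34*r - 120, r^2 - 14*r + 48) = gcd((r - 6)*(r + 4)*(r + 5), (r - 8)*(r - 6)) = r - 6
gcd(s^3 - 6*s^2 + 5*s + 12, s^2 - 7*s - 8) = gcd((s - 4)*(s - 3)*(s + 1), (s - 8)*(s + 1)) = s + 1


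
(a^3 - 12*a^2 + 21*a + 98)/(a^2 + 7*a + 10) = (a^2 - 14*a + 49)/(a + 5)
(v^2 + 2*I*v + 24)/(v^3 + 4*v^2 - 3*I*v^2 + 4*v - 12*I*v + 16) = (v + 6*I)/(v^2 + v*(4 + I) + 4*I)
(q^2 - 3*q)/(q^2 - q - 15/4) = 4*q*(3 - q)/(-4*q^2 + 4*q + 15)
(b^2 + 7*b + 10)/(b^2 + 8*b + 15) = (b + 2)/(b + 3)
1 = 1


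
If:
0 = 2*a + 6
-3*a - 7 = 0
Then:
No Solution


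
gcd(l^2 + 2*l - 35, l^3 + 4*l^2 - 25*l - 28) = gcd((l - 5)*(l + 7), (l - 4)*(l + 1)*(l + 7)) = l + 7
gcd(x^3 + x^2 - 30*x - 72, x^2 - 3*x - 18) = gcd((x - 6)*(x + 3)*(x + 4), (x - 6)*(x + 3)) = x^2 - 3*x - 18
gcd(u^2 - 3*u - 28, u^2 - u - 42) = u - 7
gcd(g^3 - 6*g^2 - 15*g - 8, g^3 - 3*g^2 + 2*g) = 1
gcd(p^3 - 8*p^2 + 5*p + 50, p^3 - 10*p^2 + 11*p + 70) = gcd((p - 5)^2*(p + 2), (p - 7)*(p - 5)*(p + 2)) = p^2 - 3*p - 10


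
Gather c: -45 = -45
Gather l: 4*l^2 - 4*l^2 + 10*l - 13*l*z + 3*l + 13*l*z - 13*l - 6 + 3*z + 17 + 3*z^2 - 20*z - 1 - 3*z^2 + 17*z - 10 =0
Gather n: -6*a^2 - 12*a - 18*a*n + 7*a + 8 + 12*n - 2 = -6*a^2 - 5*a + n*(12 - 18*a) + 6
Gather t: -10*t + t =-9*t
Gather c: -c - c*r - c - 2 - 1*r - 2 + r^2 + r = c*(-r - 2) + r^2 - 4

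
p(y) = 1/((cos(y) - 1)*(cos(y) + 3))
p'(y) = sin(y)/((cos(y) - 1)*(cos(y) + 3)^2) + sin(y)/((cos(y) - 1)^2*(cos(y) + 3))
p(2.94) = -0.25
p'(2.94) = 0.00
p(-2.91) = -0.25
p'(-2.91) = -0.00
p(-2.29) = -0.26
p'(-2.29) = -0.03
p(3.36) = -0.25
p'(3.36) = -0.00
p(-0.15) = -22.33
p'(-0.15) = -296.29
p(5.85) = -2.77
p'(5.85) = -12.29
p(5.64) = -1.32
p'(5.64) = -3.75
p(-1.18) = -0.48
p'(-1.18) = -0.58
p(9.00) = -0.25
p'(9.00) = 0.00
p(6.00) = -6.34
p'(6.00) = -44.03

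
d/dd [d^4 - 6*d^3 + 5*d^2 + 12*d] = 4*d^3 - 18*d^2 + 10*d + 12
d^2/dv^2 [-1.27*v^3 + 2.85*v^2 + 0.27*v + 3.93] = 5.7 - 7.62*v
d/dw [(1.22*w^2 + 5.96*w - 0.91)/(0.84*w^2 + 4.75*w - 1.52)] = (0.788599999999999*w^2 - 2.18*w - 4.7367)/(0.7056*w^4 + 7.98*w^3 + 20.0089*w^2 - 14.44*w + 2.3104)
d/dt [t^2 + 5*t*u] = 2*t + 5*u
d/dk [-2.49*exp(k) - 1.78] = -2.49*exp(k)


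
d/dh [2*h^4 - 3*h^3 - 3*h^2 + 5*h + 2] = 8*h^3 - 9*h^2 - 6*h + 5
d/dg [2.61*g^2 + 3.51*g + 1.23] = 5.22*g + 3.51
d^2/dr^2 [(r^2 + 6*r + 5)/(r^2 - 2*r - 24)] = 2*(8*r^3 + 87*r^2 + 402*r + 428)/(r^6 - 6*r^5 - 60*r^4 + 280*r^3 + 1440*r^2 - 3456*r - 13824)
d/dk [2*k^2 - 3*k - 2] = 4*k - 3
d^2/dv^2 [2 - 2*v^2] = -4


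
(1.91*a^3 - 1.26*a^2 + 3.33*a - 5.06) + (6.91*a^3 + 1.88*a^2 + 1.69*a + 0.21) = 8.82*a^3 + 0.62*a^2 + 5.02*a - 4.85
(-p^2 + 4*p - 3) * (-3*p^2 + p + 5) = 3*p^4 - 13*p^3 + 8*p^2 + 17*p - 15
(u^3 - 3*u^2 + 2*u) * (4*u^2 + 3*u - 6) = 4*u^5 - 9*u^4 - 7*u^3 + 24*u^2 - 12*u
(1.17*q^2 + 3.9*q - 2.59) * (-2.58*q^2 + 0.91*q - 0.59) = -3.0186*q^4 - 8.9973*q^3 + 9.5409*q^2 - 4.6579*q + 1.5281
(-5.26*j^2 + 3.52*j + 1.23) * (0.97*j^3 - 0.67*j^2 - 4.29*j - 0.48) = -5.1022*j^5 + 6.9386*j^4 + 21.4001*j^3 - 13.4001*j^2 - 6.9663*j - 0.5904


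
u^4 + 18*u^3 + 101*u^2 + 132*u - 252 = (u - 1)*(u + 6)^2*(u + 7)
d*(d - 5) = d^2 - 5*d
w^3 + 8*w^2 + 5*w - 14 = (w - 1)*(w + 2)*(w + 7)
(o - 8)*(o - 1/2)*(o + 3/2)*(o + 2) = o^4 - 5*o^3 - 91*o^2/4 - 23*o/2 + 12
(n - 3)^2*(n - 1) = n^3 - 7*n^2 + 15*n - 9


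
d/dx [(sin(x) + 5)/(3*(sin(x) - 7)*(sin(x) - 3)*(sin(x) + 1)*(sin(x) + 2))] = (-3*sin(x)^4 - 6*sin(x)^3 + 112*sin(x)^2 + 70*sin(x) - 173)*cos(x)/(3*(sin(x) - 7)^2*(sin(x) - 3)^2*(sin(x) + 1)^2*(sin(x) + 2)^2)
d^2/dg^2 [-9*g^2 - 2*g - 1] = -18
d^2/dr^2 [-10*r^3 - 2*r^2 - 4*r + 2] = -60*r - 4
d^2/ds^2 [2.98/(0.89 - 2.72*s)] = -44.094464/(2.72*s - 0.89)^3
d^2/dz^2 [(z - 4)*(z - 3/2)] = 2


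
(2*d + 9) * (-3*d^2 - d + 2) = -6*d^3 - 29*d^2 - 5*d + 18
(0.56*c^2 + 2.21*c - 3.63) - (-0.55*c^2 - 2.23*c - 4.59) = 1.11*c^2 + 4.44*c + 0.96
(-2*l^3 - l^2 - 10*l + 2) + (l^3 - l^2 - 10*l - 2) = -l^3 - 2*l^2 - 20*l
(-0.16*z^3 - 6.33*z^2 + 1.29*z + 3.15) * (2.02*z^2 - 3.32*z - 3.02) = -0.3232*z^5 - 12.2554*z^4 + 24.1046*z^3 + 21.1968*z^2 - 14.3538*z - 9.513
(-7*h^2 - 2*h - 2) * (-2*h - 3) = 14*h^3 + 25*h^2 + 10*h + 6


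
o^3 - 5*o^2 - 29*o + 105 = (o - 7)*(o - 3)*(o + 5)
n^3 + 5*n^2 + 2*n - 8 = (n - 1)*(n + 2)*(n + 4)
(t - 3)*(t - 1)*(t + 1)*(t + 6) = t^4 + 3*t^3 - 19*t^2 - 3*t + 18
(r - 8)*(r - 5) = r^2 - 13*r + 40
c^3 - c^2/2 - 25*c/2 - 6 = (c - 4)*(c + 1/2)*(c + 3)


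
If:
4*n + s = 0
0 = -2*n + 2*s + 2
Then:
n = 1/5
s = -4/5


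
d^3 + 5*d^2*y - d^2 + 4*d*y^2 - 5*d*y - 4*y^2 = (d - 1)*(d + y)*(d + 4*y)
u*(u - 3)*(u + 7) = u^3 + 4*u^2 - 21*u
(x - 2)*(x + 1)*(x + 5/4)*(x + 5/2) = x^4 + 11*x^3/4 - 21*x^2/8 - 85*x/8 - 25/4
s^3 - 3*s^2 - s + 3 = (s - 3)*(s - 1)*(s + 1)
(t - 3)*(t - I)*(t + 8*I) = t^3 - 3*t^2 + 7*I*t^2 + 8*t - 21*I*t - 24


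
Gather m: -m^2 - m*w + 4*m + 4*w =-m^2 + m*(4 - w) + 4*w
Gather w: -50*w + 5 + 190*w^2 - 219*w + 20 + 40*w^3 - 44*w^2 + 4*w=40*w^3 + 146*w^2 - 265*w + 25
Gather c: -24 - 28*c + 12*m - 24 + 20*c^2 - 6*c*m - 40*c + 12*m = 20*c^2 + c*(-6*m - 68) + 24*m - 48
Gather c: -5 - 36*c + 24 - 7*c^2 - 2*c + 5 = -7*c^2 - 38*c + 24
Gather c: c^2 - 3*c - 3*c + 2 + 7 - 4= c^2 - 6*c + 5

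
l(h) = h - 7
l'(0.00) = 1.00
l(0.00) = -7.00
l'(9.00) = 1.00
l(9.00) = 2.00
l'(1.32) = 1.00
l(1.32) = -5.68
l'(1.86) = 1.00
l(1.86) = -5.14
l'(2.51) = 1.00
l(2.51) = -4.49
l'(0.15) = 1.00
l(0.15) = -6.85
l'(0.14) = 1.00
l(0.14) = -6.86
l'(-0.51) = 1.00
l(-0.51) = -7.51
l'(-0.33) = 1.00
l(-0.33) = -7.33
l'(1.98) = 1.00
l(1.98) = -5.02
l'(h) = 1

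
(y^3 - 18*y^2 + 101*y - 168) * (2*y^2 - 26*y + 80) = 2*y^5 - 62*y^4 + 750*y^3 - 4402*y^2 + 12448*y - 13440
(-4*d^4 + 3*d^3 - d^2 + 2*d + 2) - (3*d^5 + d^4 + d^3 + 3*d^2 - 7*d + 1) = -3*d^5 - 5*d^4 + 2*d^3 - 4*d^2 + 9*d + 1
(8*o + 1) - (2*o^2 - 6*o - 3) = -2*o^2 + 14*o + 4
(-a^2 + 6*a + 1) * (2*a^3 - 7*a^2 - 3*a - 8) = -2*a^5 + 19*a^4 - 37*a^3 - 17*a^2 - 51*a - 8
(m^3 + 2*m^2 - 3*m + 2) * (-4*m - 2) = -4*m^4 - 10*m^3 + 8*m^2 - 2*m - 4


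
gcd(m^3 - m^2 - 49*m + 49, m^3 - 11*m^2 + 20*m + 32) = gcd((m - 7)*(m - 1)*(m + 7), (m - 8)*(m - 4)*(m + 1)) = 1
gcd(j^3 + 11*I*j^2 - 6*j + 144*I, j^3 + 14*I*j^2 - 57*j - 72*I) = j + 8*I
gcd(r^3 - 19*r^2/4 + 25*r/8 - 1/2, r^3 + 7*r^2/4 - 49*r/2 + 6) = r^2 - 17*r/4 + 1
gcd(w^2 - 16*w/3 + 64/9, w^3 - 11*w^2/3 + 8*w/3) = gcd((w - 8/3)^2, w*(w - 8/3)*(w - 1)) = w - 8/3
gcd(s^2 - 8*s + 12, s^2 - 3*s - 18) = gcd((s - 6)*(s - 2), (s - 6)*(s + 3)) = s - 6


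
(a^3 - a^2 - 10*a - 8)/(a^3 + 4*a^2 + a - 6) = (a^2 - 3*a - 4)/(a^2 + 2*a - 3)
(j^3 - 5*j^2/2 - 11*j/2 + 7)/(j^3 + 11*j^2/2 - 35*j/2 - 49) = (j - 1)/(j + 7)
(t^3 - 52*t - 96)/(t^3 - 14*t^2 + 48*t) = (t^2 + 8*t + 12)/(t*(t - 6))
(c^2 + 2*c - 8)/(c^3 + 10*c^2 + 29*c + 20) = (c - 2)/(c^2 + 6*c + 5)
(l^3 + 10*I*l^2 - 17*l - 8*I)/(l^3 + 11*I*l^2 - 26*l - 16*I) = (l + I)/(l + 2*I)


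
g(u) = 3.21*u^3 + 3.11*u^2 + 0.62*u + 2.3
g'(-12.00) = 1312.70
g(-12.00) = -5104.18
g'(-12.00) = 1312.70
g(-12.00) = -5104.18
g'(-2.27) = 36.12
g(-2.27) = -20.63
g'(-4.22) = 145.87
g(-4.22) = -186.17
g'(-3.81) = 116.71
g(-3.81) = -132.45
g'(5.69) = 347.79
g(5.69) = 697.86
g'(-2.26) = 35.75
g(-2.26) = -20.27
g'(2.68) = 86.46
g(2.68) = 88.09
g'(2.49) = 75.81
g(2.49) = 72.68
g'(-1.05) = 4.71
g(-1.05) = 1.36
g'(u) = 9.63*u^2 + 6.22*u + 0.62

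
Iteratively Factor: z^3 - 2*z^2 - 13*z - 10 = (z + 1)*(z^2 - 3*z - 10) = (z - 5)*(z + 1)*(z + 2)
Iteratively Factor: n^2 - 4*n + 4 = (n - 2)*(n - 2)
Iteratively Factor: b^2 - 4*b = (b)*(b - 4)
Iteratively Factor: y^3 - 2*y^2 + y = (y - 1)*(y^2 - y) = (y - 1)^2*(y)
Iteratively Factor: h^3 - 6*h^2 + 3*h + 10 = (h - 2)*(h^2 - 4*h - 5) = (h - 5)*(h - 2)*(h + 1)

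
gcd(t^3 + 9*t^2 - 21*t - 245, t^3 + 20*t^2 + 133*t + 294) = t^2 + 14*t + 49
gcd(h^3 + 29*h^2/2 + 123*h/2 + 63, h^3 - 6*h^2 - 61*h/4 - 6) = h + 3/2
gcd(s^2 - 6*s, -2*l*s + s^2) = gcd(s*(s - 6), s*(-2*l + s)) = s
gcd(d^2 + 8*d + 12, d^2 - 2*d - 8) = d + 2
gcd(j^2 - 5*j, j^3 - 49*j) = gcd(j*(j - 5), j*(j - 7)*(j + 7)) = j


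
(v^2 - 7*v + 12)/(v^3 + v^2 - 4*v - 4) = (v^2 - 7*v + 12)/(v^3 + v^2 - 4*v - 4)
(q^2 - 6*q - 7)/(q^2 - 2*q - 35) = (q + 1)/(q + 5)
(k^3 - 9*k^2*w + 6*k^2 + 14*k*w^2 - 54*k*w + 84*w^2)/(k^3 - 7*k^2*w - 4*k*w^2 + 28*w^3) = (k + 6)/(k + 2*w)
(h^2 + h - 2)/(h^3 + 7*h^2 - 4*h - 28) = (h - 1)/(h^2 + 5*h - 14)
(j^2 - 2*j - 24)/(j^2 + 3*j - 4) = (j - 6)/(j - 1)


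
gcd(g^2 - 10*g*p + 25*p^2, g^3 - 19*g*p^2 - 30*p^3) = -g + 5*p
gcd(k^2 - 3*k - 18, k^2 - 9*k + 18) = k - 6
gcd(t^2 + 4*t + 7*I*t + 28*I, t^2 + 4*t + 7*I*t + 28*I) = t^2 + t*(4 + 7*I) + 28*I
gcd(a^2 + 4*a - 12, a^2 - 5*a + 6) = a - 2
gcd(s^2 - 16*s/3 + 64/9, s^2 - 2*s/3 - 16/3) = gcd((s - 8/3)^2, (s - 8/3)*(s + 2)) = s - 8/3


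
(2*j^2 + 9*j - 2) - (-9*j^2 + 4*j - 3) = 11*j^2 + 5*j + 1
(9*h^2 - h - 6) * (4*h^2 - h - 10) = 36*h^4 - 13*h^3 - 113*h^2 + 16*h + 60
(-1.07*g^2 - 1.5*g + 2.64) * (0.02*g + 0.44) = -0.0214*g^3 - 0.5008*g^2 - 0.6072*g + 1.1616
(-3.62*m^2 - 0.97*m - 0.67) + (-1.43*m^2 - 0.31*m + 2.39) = -5.05*m^2 - 1.28*m + 1.72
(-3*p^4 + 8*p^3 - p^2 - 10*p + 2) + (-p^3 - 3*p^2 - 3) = -3*p^4 + 7*p^3 - 4*p^2 - 10*p - 1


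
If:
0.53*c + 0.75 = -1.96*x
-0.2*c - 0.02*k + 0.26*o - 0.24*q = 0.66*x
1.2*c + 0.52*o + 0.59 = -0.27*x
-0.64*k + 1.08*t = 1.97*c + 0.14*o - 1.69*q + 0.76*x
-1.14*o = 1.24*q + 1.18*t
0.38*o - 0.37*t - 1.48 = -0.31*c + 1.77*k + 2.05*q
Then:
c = 1.38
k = 0.96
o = -3.92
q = -3.40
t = 7.36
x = -0.75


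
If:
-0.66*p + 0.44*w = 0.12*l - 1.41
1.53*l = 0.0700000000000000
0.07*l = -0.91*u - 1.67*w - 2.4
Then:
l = 0.05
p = 0.666666666666667*w + 2.12804515745692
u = -1.83516483516484*w - 2.64088199382317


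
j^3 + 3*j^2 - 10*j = j*(j - 2)*(j + 5)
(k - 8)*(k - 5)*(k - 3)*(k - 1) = k^4 - 17*k^3 + 95*k^2 - 199*k + 120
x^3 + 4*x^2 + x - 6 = (x - 1)*(x + 2)*(x + 3)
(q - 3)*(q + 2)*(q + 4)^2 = q^4 + 7*q^3 + 2*q^2 - 64*q - 96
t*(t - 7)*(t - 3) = t^3 - 10*t^2 + 21*t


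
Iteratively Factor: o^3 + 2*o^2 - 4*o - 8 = (o + 2)*(o^2 - 4) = (o + 2)^2*(o - 2)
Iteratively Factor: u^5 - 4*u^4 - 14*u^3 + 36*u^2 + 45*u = (u + 1)*(u^4 - 5*u^3 - 9*u^2 + 45*u) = (u + 1)*(u + 3)*(u^3 - 8*u^2 + 15*u) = (u - 5)*(u + 1)*(u + 3)*(u^2 - 3*u) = u*(u - 5)*(u + 1)*(u + 3)*(u - 3)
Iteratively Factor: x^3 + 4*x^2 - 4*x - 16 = (x - 2)*(x^2 + 6*x + 8) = (x - 2)*(x + 2)*(x + 4)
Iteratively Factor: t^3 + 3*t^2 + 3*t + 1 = (t + 1)*(t^2 + 2*t + 1) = (t + 1)^2*(t + 1)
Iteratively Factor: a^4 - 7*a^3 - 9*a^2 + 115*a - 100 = (a - 5)*(a^3 - 2*a^2 - 19*a + 20) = (a - 5)^2*(a^2 + 3*a - 4) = (a - 5)^2*(a - 1)*(a + 4)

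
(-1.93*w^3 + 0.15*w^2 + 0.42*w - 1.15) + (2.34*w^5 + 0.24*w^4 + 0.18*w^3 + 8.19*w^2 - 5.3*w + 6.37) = 2.34*w^5 + 0.24*w^4 - 1.75*w^3 + 8.34*w^2 - 4.88*w + 5.22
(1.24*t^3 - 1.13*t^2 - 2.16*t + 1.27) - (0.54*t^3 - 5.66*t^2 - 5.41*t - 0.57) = 0.7*t^3 + 4.53*t^2 + 3.25*t + 1.84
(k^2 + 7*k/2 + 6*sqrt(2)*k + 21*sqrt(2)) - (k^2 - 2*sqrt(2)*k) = 7*k/2 + 8*sqrt(2)*k + 21*sqrt(2)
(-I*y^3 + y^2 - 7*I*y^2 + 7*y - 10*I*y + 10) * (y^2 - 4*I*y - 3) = -I*y^5 - 3*y^4 - 7*I*y^4 - 21*y^3 - 11*I*y^3 - 33*y^2 - 7*I*y^2 - 21*y - 10*I*y - 30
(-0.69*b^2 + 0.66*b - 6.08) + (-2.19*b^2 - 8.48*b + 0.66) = -2.88*b^2 - 7.82*b - 5.42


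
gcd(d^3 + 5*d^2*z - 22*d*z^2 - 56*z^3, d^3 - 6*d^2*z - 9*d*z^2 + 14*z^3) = d + 2*z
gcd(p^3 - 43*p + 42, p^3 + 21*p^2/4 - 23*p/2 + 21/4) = p^2 + 6*p - 7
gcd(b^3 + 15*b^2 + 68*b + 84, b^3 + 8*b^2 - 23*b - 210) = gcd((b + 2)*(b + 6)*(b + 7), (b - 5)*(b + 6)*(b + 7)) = b^2 + 13*b + 42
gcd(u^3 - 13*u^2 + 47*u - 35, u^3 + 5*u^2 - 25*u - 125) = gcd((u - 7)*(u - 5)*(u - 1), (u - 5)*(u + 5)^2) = u - 5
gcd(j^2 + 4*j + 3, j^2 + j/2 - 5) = 1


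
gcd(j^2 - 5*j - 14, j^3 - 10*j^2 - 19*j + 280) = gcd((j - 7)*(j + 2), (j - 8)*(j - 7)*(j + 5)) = j - 7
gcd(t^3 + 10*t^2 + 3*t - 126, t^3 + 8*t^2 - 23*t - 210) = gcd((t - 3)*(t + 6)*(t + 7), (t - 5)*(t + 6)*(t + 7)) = t^2 + 13*t + 42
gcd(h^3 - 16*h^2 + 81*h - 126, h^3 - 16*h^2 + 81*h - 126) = h^3 - 16*h^2 + 81*h - 126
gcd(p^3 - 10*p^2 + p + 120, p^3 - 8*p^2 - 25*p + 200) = p^2 - 13*p + 40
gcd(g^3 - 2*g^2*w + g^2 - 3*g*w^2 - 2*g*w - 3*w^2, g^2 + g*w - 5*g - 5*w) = g + w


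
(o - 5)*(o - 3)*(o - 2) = o^3 - 10*o^2 + 31*o - 30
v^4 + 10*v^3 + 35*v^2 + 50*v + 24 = (v + 1)*(v + 2)*(v + 3)*(v + 4)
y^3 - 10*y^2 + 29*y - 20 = (y - 5)*(y - 4)*(y - 1)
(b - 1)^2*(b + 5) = b^3 + 3*b^2 - 9*b + 5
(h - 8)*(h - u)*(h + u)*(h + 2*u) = h^4 + 2*h^3*u - 8*h^3 - h^2*u^2 - 16*h^2*u - 2*h*u^3 + 8*h*u^2 + 16*u^3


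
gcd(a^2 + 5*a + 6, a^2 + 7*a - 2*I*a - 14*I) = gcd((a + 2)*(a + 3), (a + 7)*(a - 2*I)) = 1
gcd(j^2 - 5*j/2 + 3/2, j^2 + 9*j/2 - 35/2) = 1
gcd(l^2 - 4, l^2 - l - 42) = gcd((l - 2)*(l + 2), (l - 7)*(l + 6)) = 1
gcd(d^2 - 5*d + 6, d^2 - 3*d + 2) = d - 2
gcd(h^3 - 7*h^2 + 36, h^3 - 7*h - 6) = h^2 - h - 6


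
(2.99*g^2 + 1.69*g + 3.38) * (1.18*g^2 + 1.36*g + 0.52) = 3.5282*g^4 + 6.0606*g^3 + 7.8416*g^2 + 5.4756*g + 1.7576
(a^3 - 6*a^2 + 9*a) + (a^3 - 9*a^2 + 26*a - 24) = 2*a^3 - 15*a^2 + 35*a - 24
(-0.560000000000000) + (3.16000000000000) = 2.60000000000000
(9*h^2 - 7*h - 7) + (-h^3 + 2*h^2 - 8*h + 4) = -h^3 + 11*h^2 - 15*h - 3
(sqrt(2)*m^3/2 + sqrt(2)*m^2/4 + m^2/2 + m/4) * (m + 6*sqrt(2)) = sqrt(2)*m^4/2 + sqrt(2)*m^3/4 + 13*m^3/2 + 13*m^2/4 + 3*sqrt(2)*m^2 + 3*sqrt(2)*m/2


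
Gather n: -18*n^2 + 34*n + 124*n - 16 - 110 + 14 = -18*n^2 + 158*n - 112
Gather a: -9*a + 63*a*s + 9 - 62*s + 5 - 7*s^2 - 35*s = a*(63*s - 9) - 7*s^2 - 97*s + 14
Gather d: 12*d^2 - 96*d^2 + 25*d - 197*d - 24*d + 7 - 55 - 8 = -84*d^2 - 196*d - 56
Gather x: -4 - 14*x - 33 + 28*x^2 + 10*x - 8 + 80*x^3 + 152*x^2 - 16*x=80*x^3 + 180*x^2 - 20*x - 45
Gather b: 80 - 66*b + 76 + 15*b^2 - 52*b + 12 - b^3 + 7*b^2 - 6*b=-b^3 + 22*b^2 - 124*b + 168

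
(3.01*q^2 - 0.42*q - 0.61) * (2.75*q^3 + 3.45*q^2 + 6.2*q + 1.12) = 8.2775*q^5 + 9.2295*q^4 + 15.5355*q^3 - 1.3373*q^2 - 4.2524*q - 0.6832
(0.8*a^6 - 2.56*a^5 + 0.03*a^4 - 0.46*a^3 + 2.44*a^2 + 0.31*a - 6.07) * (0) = 0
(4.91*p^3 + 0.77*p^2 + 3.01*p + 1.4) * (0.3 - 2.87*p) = -14.0917*p^4 - 0.7369*p^3 - 8.4077*p^2 - 3.115*p + 0.42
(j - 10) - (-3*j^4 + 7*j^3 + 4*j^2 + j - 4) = 3*j^4 - 7*j^3 - 4*j^2 - 6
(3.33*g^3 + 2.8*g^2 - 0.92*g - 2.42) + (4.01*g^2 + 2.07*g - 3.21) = 3.33*g^3 + 6.81*g^2 + 1.15*g - 5.63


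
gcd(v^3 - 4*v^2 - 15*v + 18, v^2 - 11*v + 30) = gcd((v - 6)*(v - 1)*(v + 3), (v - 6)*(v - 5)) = v - 6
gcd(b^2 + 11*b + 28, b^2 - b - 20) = b + 4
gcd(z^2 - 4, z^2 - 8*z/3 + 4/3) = z - 2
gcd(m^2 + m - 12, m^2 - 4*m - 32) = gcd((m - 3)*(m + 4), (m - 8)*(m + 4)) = m + 4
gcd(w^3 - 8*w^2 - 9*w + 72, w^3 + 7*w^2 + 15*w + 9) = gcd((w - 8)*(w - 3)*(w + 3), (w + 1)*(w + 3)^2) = w + 3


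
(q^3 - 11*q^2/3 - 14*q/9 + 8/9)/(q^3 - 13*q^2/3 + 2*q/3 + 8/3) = (q - 1/3)/(q - 1)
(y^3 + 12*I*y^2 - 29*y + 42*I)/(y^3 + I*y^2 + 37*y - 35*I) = (y + 6*I)/(y - 5*I)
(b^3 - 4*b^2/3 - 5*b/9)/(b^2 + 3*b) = (9*b^2 - 12*b - 5)/(9*(b + 3))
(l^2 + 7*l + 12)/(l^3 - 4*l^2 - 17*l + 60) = (l + 3)/(l^2 - 8*l + 15)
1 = 1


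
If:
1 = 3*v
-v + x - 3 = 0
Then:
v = 1/3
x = 10/3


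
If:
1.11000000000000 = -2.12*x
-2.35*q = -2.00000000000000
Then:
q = 0.85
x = -0.52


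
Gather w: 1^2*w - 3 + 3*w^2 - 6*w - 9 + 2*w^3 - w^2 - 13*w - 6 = 2*w^3 + 2*w^2 - 18*w - 18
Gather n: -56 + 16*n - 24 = 16*n - 80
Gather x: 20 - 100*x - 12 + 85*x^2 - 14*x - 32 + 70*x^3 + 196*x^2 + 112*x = 70*x^3 + 281*x^2 - 2*x - 24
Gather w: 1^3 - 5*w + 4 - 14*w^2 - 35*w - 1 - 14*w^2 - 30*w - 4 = -28*w^2 - 70*w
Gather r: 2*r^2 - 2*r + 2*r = 2*r^2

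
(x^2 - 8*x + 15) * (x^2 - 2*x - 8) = x^4 - 10*x^3 + 23*x^2 + 34*x - 120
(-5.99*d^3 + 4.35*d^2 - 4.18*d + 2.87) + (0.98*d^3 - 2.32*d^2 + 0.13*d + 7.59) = -5.01*d^3 + 2.03*d^2 - 4.05*d + 10.46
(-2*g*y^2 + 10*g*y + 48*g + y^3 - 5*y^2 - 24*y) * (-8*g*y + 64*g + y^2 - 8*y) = 16*g^2*y^3 - 208*g^2*y^2 + 256*g^2*y + 3072*g^2 - 10*g*y^4 + 130*g*y^3 - 160*g*y^2 - 1920*g*y + y^5 - 13*y^4 + 16*y^3 + 192*y^2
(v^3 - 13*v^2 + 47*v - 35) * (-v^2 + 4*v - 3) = -v^5 + 17*v^4 - 102*v^3 + 262*v^2 - 281*v + 105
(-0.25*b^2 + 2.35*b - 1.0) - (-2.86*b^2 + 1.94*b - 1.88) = 2.61*b^2 + 0.41*b + 0.88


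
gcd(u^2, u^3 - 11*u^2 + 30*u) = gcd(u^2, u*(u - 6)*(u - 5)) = u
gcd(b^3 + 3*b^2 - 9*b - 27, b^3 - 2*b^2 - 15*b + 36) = b - 3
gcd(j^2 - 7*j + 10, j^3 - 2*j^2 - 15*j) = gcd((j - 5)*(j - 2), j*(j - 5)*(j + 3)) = j - 5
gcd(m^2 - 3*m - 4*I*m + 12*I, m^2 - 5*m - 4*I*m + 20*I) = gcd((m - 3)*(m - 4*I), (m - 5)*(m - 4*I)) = m - 4*I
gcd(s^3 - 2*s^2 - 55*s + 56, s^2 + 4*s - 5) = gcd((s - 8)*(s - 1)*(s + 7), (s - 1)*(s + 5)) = s - 1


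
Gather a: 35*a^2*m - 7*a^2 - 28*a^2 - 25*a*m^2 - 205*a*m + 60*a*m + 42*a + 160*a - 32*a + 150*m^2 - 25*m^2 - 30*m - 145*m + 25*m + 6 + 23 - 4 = a^2*(35*m - 35) + a*(-25*m^2 - 145*m + 170) + 125*m^2 - 150*m + 25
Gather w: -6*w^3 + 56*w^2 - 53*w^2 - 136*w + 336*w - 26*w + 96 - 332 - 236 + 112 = -6*w^3 + 3*w^2 + 174*w - 360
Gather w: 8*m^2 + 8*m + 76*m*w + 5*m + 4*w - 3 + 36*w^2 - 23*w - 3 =8*m^2 + 13*m + 36*w^2 + w*(76*m - 19) - 6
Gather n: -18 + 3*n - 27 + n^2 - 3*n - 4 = n^2 - 49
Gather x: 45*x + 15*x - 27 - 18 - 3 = 60*x - 48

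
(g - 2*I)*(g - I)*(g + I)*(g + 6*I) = g^4 + 4*I*g^3 + 13*g^2 + 4*I*g + 12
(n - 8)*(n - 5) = n^2 - 13*n + 40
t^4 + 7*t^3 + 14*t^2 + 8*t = t*(t + 1)*(t + 2)*(t + 4)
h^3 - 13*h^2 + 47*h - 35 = (h - 7)*(h - 5)*(h - 1)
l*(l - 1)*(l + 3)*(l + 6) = l^4 + 8*l^3 + 9*l^2 - 18*l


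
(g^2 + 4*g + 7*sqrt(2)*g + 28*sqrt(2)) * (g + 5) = g^3 + 9*g^2 + 7*sqrt(2)*g^2 + 20*g + 63*sqrt(2)*g + 140*sqrt(2)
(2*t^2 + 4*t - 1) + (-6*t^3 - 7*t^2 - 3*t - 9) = -6*t^3 - 5*t^2 + t - 10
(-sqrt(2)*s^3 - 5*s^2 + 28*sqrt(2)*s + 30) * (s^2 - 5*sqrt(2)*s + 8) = -sqrt(2)*s^5 + 5*s^4 + 45*sqrt(2)*s^3 - 290*s^2 + 74*sqrt(2)*s + 240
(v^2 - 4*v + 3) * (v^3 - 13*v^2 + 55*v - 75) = v^5 - 17*v^4 + 110*v^3 - 334*v^2 + 465*v - 225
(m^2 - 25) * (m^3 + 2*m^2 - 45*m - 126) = m^5 + 2*m^4 - 70*m^3 - 176*m^2 + 1125*m + 3150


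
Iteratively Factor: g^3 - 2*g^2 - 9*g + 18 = (g + 3)*(g^2 - 5*g + 6) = (g - 3)*(g + 3)*(g - 2)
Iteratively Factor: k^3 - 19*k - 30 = (k - 5)*(k^2 + 5*k + 6) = (k - 5)*(k + 3)*(k + 2)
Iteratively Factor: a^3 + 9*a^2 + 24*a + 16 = (a + 4)*(a^2 + 5*a + 4) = (a + 1)*(a + 4)*(a + 4)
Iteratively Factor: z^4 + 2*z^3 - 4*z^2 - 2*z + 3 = (z + 1)*(z^3 + z^2 - 5*z + 3) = (z - 1)*(z + 1)*(z^2 + 2*z - 3) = (z - 1)*(z + 1)*(z + 3)*(z - 1)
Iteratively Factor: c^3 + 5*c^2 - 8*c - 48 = (c + 4)*(c^2 + c - 12) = (c + 4)^2*(c - 3)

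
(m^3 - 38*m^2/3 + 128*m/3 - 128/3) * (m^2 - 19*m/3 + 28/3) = m^5 - 19*m^4 + 1190*m^3/9 - 3880*m^2/9 + 6016*m/9 - 3584/9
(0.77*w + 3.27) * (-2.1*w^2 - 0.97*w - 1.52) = -1.617*w^3 - 7.6139*w^2 - 4.3423*w - 4.9704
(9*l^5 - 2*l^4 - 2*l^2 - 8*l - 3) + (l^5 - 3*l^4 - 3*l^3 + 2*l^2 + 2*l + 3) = 10*l^5 - 5*l^4 - 3*l^3 - 6*l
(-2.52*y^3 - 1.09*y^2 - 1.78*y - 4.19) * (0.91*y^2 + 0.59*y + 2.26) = -2.2932*y^5 - 2.4787*y^4 - 7.9581*y^3 - 7.3265*y^2 - 6.4949*y - 9.4694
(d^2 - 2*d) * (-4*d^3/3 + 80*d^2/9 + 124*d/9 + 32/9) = -4*d^5/3 + 104*d^4/9 - 4*d^3 - 24*d^2 - 64*d/9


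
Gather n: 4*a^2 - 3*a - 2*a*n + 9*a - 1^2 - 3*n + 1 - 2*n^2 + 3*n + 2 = 4*a^2 - 2*a*n + 6*a - 2*n^2 + 2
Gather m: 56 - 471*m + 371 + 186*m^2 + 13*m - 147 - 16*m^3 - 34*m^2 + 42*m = -16*m^3 + 152*m^2 - 416*m + 280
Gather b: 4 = 4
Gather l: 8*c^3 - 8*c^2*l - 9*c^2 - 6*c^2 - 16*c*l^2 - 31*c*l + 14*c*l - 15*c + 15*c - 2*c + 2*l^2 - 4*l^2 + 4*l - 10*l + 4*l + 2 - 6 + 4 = 8*c^3 - 15*c^2 - 2*c + l^2*(-16*c - 2) + l*(-8*c^2 - 17*c - 2)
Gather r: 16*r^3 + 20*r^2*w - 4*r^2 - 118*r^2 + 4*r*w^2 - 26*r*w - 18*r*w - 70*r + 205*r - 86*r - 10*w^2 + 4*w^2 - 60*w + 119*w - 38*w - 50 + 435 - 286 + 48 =16*r^3 + r^2*(20*w - 122) + r*(4*w^2 - 44*w + 49) - 6*w^2 + 21*w + 147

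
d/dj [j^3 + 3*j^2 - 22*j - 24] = 3*j^2 + 6*j - 22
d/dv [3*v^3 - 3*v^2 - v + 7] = 9*v^2 - 6*v - 1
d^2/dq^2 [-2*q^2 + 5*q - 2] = -4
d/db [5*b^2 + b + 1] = 10*b + 1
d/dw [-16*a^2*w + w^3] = -16*a^2 + 3*w^2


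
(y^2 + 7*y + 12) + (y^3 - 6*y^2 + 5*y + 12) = y^3 - 5*y^2 + 12*y + 24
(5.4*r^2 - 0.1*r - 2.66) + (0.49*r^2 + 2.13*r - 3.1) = 5.89*r^2 + 2.03*r - 5.76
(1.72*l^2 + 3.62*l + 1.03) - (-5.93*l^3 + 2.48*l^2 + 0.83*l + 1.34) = 5.93*l^3 - 0.76*l^2 + 2.79*l - 0.31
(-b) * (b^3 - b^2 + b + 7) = -b^4 + b^3 - b^2 - 7*b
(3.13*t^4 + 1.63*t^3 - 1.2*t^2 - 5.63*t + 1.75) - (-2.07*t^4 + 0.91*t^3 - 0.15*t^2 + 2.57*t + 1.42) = 5.2*t^4 + 0.72*t^3 - 1.05*t^2 - 8.2*t + 0.33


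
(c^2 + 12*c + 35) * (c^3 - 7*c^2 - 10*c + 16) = c^5 + 5*c^4 - 59*c^3 - 349*c^2 - 158*c + 560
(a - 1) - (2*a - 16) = 15 - a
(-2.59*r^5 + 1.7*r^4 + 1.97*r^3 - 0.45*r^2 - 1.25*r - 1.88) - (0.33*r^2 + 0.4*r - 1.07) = -2.59*r^5 + 1.7*r^4 + 1.97*r^3 - 0.78*r^2 - 1.65*r - 0.81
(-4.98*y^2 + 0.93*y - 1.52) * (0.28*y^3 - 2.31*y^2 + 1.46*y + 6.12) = -1.3944*y^5 + 11.7642*y^4 - 9.8447*y^3 - 25.6086*y^2 + 3.4724*y - 9.3024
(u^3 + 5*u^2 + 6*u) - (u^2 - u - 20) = u^3 + 4*u^2 + 7*u + 20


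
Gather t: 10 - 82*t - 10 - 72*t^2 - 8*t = -72*t^2 - 90*t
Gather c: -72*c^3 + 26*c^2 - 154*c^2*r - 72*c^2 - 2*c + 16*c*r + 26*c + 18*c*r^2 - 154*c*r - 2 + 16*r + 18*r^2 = -72*c^3 + c^2*(-154*r - 46) + c*(18*r^2 - 138*r + 24) + 18*r^2 + 16*r - 2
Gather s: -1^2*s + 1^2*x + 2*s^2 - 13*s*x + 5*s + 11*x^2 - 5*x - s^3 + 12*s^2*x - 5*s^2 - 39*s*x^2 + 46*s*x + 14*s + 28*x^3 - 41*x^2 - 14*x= -s^3 + s^2*(12*x - 3) + s*(-39*x^2 + 33*x + 18) + 28*x^3 - 30*x^2 - 18*x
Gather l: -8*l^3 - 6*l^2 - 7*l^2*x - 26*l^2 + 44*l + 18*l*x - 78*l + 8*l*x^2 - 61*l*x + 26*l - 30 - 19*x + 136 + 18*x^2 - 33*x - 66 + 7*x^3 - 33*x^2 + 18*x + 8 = -8*l^3 + l^2*(-7*x - 32) + l*(8*x^2 - 43*x - 8) + 7*x^3 - 15*x^2 - 34*x + 48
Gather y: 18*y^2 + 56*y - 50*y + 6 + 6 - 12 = 18*y^2 + 6*y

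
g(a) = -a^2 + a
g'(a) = 1 - 2*a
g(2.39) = -3.32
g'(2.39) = -3.78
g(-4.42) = -23.96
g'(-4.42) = 9.84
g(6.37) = -34.21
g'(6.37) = -11.74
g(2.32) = -3.06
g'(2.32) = -3.64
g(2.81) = -5.09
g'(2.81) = -4.62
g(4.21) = -13.51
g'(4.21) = -7.42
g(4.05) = -12.35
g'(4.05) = -7.10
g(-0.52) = -0.79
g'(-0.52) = 2.04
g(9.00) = -72.00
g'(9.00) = -17.00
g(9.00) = -72.00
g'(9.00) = -17.00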